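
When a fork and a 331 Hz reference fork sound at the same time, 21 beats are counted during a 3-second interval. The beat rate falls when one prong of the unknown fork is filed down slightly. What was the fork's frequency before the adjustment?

324 Hz

Beat frequency = 21/3 = 7 Hz.
|f − 331| = 7, so the fork was at either 324 Hz or 338 Hz.
Filing a prong removes mass and raises the fork's frequency; the adjustment raises the fork's frequency.
The beat rate fell, so the adjustment moved the fork toward 331 Hz — it must have started below the reference.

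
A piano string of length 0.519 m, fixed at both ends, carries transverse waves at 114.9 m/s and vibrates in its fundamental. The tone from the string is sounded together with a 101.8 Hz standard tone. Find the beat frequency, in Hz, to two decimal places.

For a string fixed at both ends, f_n = n·v/(2L) = 1·114.9/(2·0.519) = 110.6936 Hz.
f_beat = |110.6936 − 101.8| = 8.89 Hz.

8.89 Hz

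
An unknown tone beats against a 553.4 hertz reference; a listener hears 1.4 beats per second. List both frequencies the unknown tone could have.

552 Hz or 554.8 Hz

|f − 553.4| = 1.4, so f = 553.4 ± 1.4.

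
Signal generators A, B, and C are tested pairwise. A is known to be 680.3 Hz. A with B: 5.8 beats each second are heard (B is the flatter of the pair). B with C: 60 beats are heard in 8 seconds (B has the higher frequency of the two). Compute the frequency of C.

667 Hz

B is below A, so f_B = 680.3 − 5.8 = 674.5 Hz.
B–C: Beat frequency = 60/8 = 7.5 Hz.
C is below B, so f_C = 674.5 − 7.5 = 667 Hz.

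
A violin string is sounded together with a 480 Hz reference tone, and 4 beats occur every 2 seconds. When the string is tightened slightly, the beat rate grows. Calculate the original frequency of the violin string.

Beat frequency = 4/2 = 2 Hz.
|f − 480| = 2, so the violin string was at either 478 Hz or 482 Hz.
Increasing tension raises a string's frequency; the adjustment raises the violin string's frequency.
The beat rate rose, so the adjustment moved the violin string further from 480 Hz — it was already above the reference.

482 Hz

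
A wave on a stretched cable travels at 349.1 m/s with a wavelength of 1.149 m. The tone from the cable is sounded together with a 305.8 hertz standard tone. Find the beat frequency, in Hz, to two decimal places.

Source frequency f = v/λ = 349.1/1.149 = 303.8294 Hz.
f_beat = |303.8294 − 305.8| = 1.97 Hz.

1.97 Hz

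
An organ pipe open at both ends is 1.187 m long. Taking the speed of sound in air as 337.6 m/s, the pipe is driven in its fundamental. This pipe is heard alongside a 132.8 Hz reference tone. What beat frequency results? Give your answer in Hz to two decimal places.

Open pipe: f_n = n·v/(2L) = 1·337.6/(2·1.187) = 142.2072 Hz.
f_beat = |142.2072 − 132.8| = 9.41 Hz.

9.41 Hz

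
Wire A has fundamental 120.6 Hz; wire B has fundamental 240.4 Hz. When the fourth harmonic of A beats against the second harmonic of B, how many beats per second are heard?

Fourth harmonic of the first: 4·120.6 = 482.4 Hz.
Second harmonic of the second: 2·240.4 = 480.8 Hz.
f_beat = |482.4 − 480.8| = 1.6 Hz.

1.6 Hz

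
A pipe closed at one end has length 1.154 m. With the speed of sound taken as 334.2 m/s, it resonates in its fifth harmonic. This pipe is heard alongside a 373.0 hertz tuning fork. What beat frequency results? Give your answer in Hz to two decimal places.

11.00 Hz

Closed pipe (odd harmonics): f_n = n·v/(4L) = 5·334.2/(4·1.154) = 362.0017 Hz.
f_beat = |362.0017 − 373.0| = 11.00 Hz.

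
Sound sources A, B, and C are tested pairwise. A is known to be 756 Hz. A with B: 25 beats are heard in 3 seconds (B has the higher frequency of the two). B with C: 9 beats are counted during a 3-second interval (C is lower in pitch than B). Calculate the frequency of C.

A–B: Beat frequency = 25/3 = 8.3333 Hz.
B is above A, so f_B = 756 + 8.3333 = 764.3333 Hz.
B–C: Beat frequency = 9/3 = 3 Hz.
C is below B, so f_C = 764.3333 − 3 = 761.3333 Hz.

761.3333 Hz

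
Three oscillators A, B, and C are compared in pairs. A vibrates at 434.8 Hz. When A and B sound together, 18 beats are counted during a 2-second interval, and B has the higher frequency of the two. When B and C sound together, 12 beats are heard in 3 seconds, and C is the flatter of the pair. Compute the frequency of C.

A–B: Beat frequency = 18/2 = 9 Hz.
B is above A, so f_B = 434.8 + 9 = 443.8 Hz.
B–C: Beat frequency = 12/3 = 4 Hz.
C is below B, so f_C = 443.8 − 4 = 439.8 Hz.

439.8 Hz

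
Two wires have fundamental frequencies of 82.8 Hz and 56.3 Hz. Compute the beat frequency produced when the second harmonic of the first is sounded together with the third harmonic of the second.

Second harmonic of the first: 2·82.8 = 165.6 Hz.
Third harmonic of the second: 3·56.3 = 168.9 Hz.
f_beat = |165.6 − 168.9| = 3.3 Hz.

3.3 Hz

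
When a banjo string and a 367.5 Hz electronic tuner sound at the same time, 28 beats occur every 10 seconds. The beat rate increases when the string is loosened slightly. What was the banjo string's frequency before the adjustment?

364.7 Hz

Beat frequency = 28/10 = 2.8 Hz.
|f − 367.5| = 2.8, so the banjo string was at either 364.7 Hz or 370.3 Hz.
Reducing tension lowers a string's frequency; the adjustment lowers the banjo string's frequency.
The beat rate rose, so the adjustment moved the banjo string further from 367.5 Hz — it was already below the reference.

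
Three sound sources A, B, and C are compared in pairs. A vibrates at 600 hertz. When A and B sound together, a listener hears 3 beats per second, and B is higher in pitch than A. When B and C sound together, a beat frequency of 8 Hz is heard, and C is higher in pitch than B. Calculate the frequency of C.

611 Hz

B is above A, so f_B = 600 + 3 = 603 Hz.
C is above B, so f_C = 603 + 8 = 611 Hz.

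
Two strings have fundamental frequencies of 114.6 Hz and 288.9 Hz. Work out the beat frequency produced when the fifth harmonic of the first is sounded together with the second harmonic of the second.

4.8 Hz

Fifth harmonic of the first: 5·114.6 = 573.0 Hz.
Second harmonic of the second: 2·288.9 = 577.8 Hz.
f_beat = |573.0 − 577.8| = 4.8 Hz.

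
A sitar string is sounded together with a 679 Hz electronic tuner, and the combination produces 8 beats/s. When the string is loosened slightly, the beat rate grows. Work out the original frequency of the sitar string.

|f − 679| = 8, so the sitar string was at either 671 Hz or 687 Hz.
Reducing tension lowers a string's frequency; the adjustment lowers the sitar string's frequency.
The beat rate rose, so the adjustment moved the sitar string further from 679 Hz — it was already below the reference.

671 Hz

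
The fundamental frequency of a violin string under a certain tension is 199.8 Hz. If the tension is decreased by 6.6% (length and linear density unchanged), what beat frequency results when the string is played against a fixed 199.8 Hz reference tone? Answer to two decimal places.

For a string, f ∝ √T, so the new frequency is 199.8·√0.934 = 193.0941 Hz.
f_beat = |193.0941 − 199.8| = 6.71 Hz.

6.71 Hz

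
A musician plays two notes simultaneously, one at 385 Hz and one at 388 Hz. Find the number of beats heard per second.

3 Hz

f_beat = |f₁ − f₂|.
|385 − 388| = 3 Hz.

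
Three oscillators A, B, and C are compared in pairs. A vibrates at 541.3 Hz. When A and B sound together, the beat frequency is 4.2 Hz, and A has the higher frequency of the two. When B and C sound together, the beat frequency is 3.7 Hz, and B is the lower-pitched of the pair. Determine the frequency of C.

B is below A, so f_B = 541.3 − 4.2 = 537.1 Hz.
C is above B, so f_C = 537.1 + 3.7 = 540.8 Hz.

540.8 Hz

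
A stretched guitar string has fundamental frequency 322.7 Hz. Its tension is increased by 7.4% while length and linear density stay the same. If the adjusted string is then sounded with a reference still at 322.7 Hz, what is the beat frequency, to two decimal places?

For a string, f ∝ √T, so the new frequency is 322.7·√1.074 = 334.4268 Hz.
f_beat = |334.4268 − 322.7| = 11.73 Hz.

11.73 Hz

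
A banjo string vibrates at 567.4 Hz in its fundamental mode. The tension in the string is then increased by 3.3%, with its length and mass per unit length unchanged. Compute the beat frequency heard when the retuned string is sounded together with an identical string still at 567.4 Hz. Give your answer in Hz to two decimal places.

For a string, f ∝ √T, so the new frequency is 567.4·√1.033 = 576.6861 Hz.
f_beat = |576.6861 − 567.4| = 9.29 Hz.

9.29 Hz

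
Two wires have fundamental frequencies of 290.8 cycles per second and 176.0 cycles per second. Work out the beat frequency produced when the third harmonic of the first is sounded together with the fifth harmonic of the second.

7.6 Hz

Third harmonic of the first: 3·290.8 = 872.4 Hz.
Fifth harmonic of the second: 5·176.0 = 880.0 Hz.
f_beat = |872.4 − 880.0| = 7.6 Hz.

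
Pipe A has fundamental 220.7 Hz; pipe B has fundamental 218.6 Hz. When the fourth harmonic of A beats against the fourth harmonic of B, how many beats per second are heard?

8.4 Hz

Fourth harmonic of the first: 4·220.7 = 882.8 Hz.
Fourth harmonic of the second: 4·218.6 = 874.4 Hz.
f_beat = |882.8 − 874.4| = 8.4 Hz.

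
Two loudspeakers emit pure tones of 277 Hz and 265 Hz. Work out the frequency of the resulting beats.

12 Hz

f_beat = |f₁ − f₂|.
|277 − 265| = 12 Hz.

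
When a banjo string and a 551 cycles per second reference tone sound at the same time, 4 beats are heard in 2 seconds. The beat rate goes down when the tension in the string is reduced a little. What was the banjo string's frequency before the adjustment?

Beat frequency = 4/2 = 2 Hz.
|f − 551| = 2, so the banjo string was at either 549 Hz or 553 Hz.
Lower tension means lower frequency; the adjustment lowers the banjo string's frequency.
The beat rate fell, so the adjustment moved the banjo string toward 551 Hz — it must have started above the reference.

553 Hz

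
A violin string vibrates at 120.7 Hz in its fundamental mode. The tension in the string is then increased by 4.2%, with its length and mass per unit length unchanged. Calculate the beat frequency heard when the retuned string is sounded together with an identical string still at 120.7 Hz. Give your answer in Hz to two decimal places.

2.51 Hz

For a string, f ∝ √T, so the new frequency is 120.7·√1.042 = 123.2086 Hz.
f_beat = |123.2086 − 120.7| = 2.51 Hz.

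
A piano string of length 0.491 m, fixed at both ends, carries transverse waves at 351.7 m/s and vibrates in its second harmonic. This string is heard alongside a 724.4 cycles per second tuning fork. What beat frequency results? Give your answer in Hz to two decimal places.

For a string fixed at both ends, f_n = n·v/(2L) = 2·351.7/(2·0.491) = 716.2933 Hz.
f_beat = |716.2933 − 724.4| = 8.11 Hz.

8.11 Hz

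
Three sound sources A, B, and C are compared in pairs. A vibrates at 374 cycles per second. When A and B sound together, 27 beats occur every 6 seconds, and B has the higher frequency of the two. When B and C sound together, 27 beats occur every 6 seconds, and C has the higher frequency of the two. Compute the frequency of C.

383 Hz

A–B: Beat frequency = 27/6 = 4.5 Hz.
B is above A, so f_B = 374 + 4.5 = 378.5 Hz.
B–C: Beat frequency = 27/6 = 4.5 Hz.
C is above B, so f_C = 378.5 + 4.5 = 383 Hz.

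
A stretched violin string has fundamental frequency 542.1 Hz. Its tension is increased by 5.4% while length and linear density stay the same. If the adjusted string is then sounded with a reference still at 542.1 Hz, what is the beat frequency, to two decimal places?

For a string, f ∝ √T, so the new frequency is 542.1·√1.054 = 556.5443 Hz.
f_beat = |556.5443 − 542.1| = 14.44 Hz.

14.44 Hz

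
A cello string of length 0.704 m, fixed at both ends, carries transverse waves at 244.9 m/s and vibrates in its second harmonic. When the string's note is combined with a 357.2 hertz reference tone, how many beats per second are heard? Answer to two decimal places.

9.33 Hz

For a string fixed at both ends, f_n = n·v/(2L) = 2·244.9/(2·0.704) = 347.8693 Hz.
f_beat = |347.8693 − 357.2| = 9.33 Hz.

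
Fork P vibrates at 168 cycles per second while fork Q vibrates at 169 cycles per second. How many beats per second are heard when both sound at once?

1 Hz

f_beat = |f₁ − f₂|.
|168 − 169| = 1 Hz.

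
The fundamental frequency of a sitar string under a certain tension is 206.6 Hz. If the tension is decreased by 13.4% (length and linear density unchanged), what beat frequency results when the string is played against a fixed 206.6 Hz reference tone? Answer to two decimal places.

14.34 Hz

For a string, f ∝ √T, so the new frequency is 206.6·√0.866 = 192.2601 Hz.
f_beat = |192.2601 − 206.6| = 14.34 Hz.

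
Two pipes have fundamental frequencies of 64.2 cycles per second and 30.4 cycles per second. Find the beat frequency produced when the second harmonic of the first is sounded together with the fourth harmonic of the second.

6.8 Hz

Second harmonic of the first: 2·64.2 = 128.4 Hz.
Fourth harmonic of the second: 4·30.4 = 121.6 Hz.
f_beat = |128.4 − 121.6| = 6.8 Hz.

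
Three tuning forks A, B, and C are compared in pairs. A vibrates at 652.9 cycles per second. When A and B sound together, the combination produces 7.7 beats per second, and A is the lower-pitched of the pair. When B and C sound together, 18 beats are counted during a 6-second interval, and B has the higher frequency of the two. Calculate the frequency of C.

657.6 Hz

B is above A, so f_B = 652.9 + 7.7 = 660.6 Hz.
B–C: Beat frequency = 18/6 = 3 Hz.
C is below B, so f_C = 660.6 − 3 = 657.6 Hz.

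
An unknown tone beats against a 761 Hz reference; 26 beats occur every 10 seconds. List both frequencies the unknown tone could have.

Beat frequency = 26/10 = 2.6 Hz.
|f − 761| = 2.6, so f = 761 ± 2.6.

758.4 Hz or 763.6 Hz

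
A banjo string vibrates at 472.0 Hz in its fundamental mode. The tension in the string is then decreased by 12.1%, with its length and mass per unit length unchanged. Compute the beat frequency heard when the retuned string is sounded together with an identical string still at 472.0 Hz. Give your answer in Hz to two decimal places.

29.48 Hz

For a string, f ∝ √T, so the new frequency is 472.0·√0.879 = 442.5236 Hz.
f_beat = |442.5236 − 472.0| = 29.48 Hz.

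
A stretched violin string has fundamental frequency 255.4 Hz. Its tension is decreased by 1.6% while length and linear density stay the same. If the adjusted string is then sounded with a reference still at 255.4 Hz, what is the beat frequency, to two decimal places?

For a string, f ∝ √T, so the new frequency is 255.4·√0.984 = 253.3486 Hz.
f_beat = |253.3486 − 255.4| = 2.05 Hz.

2.05 Hz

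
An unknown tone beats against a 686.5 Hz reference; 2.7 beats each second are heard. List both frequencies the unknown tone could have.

|f − 686.5| = 2.7, so f = 686.5 ± 2.7.

683.8 Hz or 689.2 Hz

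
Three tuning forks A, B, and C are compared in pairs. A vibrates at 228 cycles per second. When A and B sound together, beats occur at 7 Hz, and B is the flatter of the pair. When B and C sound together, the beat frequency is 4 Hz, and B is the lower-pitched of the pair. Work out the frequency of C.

B is below A, so f_B = 228 − 7 = 221 Hz.
C is above B, so f_C = 221 + 4 = 225 Hz.

225 Hz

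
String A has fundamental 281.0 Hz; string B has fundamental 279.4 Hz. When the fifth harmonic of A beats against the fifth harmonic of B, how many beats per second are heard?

Fifth harmonic of the first: 5·281.0 = 1405.0 Hz.
Fifth harmonic of the second: 5·279.4 = 1397.0 Hz.
f_beat = |1405.0 − 1397.0| = 8.0 Hz.

8.0 Hz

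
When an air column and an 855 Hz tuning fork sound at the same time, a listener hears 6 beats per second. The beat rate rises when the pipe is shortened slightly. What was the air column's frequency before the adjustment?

861 Hz

|f − 855| = 6, so the air column was at either 849 Hz or 861 Hz.
A shorter pipe has a higher fundamental; the adjustment raises the air column's frequency.
The beat rate rose, so the adjustment moved the air column further from 855 Hz — it was already above the reference.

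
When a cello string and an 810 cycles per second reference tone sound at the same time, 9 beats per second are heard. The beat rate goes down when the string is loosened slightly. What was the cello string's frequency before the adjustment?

|f − 810| = 9, so the cello string was at either 801 Hz or 819 Hz.
Reducing tension lowers a string's frequency; the adjustment lowers the cello string's frequency.
The beat rate fell, so the adjustment moved the cello string toward 810 Hz — it must have started above the reference.

819 Hz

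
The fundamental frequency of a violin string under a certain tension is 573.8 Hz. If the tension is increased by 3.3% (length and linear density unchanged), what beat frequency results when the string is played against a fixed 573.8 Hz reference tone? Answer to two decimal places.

9.39 Hz

For a string, f ∝ √T, so the new frequency is 573.8·√1.033 = 583.1909 Hz.
f_beat = |583.1909 − 573.8| = 9.39 Hz.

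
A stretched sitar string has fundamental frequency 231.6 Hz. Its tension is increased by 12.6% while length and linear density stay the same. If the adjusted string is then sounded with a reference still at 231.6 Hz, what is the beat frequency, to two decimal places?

14.16 Hz

For a string, f ∝ √T, so the new frequency is 231.6·√1.126 = 245.7580 Hz.
f_beat = |245.7580 − 231.6| = 14.16 Hz.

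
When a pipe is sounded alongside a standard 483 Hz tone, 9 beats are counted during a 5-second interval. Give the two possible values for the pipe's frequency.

Beat frequency = 9/5 = 1.8 Hz.
|f − 483| = 1.8, so f = 483 ± 1.8.

481.2 Hz or 484.8 Hz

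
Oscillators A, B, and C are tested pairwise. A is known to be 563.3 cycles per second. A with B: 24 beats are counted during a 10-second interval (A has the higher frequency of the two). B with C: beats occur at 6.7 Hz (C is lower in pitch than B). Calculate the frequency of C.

554.2 Hz

A–B: Beat frequency = 24/10 = 2.4 Hz.
B is below A, so f_B = 563.3 − 2.4 = 560.9 Hz.
C is below B, so f_C = 560.9 − 6.7 = 554.2 Hz.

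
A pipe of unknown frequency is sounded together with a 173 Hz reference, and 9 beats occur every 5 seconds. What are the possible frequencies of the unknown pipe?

Beat frequency = 9/5 = 1.8 Hz.
|f − 173| = 1.8, so f = 173 ± 1.8.

171.2 Hz or 174.8 Hz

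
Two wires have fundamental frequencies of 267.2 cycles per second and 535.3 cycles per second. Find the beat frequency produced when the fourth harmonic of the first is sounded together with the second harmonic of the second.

1.8 Hz

Fourth harmonic of the first: 4·267.2 = 1068.8 Hz.
Second harmonic of the second: 2·535.3 = 1070.6 Hz.
f_beat = |1068.8 − 1070.6| = 1.8 Hz.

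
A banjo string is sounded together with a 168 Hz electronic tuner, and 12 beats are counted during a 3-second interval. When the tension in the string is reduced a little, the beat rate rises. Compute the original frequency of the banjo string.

164 Hz

Beat frequency = 12/3 = 4 Hz.
|f − 168| = 4, so the banjo string was at either 164 Hz or 172 Hz.
Lower tension means lower frequency; the adjustment lowers the banjo string's frequency.
The beat rate rose, so the adjustment moved the banjo string further from 168 Hz — it was already below the reference.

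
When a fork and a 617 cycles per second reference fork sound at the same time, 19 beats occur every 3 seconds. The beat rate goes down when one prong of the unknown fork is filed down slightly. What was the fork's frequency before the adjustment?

610.6667 Hz

Beat frequency = 19/3 = 6.3333 Hz.
|f − 617| = 6.3333, so the fork was at either 610.6667 Hz or 623.3333 Hz.
Filing a prong removes mass and raises the fork's frequency; the adjustment raises the fork's frequency.
The beat rate fell, so the adjustment moved the fork toward 617 Hz — it must have started below the reference.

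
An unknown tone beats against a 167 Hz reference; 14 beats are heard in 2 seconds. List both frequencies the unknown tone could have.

160 Hz or 174 Hz

Beat frequency = 14/2 = 7 Hz.
|f − 167| = 7, so f = 167 ± 7.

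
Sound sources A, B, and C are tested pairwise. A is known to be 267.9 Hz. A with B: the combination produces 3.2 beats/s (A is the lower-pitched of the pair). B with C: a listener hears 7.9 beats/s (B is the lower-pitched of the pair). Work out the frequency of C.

279 Hz

B is above A, so f_B = 267.9 + 3.2 = 271.1 Hz.
C is above B, so f_C = 271.1 + 7.9 = 279 Hz.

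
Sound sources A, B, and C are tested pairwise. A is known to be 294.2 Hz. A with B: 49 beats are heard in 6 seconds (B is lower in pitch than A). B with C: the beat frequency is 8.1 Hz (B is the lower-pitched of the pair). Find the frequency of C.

A–B: Beat frequency = 49/6 = 8.1667 Hz.
B is below A, so f_B = 294.2 − 8.1667 = 286.0333 Hz.
C is above B, so f_C = 286.0333 + 8.1 = 294.1333 Hz.

294.1333 Hz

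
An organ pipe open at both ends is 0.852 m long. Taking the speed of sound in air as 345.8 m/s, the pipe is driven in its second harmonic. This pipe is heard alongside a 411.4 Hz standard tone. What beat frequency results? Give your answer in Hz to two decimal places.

Open pipe: f_n = n·v/(2L) = 2·345.8/(2·0.852) = 405.8685 Hz.
f_beat = |405.8685 − 411.4| = 5.53 Hz.

5.53 Hz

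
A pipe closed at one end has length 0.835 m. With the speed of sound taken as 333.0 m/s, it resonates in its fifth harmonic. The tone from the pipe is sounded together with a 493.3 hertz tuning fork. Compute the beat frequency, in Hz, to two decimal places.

5.20 Hz

Closed pipe (odd harmonics): f_n = n·v/(4L) = 5·333.0/(4·0.835) = 498.5030 Hz.
f_beat = |498.5030 − 493.3| = 5.20 Hz.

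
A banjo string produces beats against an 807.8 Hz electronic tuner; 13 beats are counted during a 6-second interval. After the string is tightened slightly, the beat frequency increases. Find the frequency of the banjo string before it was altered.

809.9667 Hz

Beat frequency = 13/6 = 2.1667 Hz.
|f − 807.8| = 2.1667, so the banjo string was at either 805.6333 Hz or 809.9667 Hz.
Increasing tension raises a string's frequency; the adjustment raises the banjo string's frequency.
The beat rate rose, so the adjustment moved the banjo string further from 807.8 Hz — it was already above the reference.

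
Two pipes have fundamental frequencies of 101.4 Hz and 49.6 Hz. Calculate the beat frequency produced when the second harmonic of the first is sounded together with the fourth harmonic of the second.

4.4 Hz

Second harmonic of the first: 2·101.4 = 202.8 Hz.
Fourth harmonic of the second: 4·49.6 = 198.4 Hz.
f_beat = |202.8 − 198.4| = 4.4 Hz.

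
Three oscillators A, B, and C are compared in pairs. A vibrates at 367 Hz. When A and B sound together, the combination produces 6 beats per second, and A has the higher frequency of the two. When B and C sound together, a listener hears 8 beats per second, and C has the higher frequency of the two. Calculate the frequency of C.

369 Hz

B is below A, so f_B = 367 − 6 = 361 Hz.
C is above B, so f_C = 361 + 8 = 369 Hz.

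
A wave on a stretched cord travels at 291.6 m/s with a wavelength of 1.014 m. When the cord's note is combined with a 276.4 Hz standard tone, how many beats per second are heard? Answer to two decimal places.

Source frequency f = v/λ = 291.6/1.014 = 287.5740 Hz.
f_beat = |287.5740 − 276.4| = 11.17 Hz.

11.17 Hz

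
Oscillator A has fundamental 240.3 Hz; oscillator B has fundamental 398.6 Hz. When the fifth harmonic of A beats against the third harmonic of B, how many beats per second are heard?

Fifth harmonic of the first: 5·240.3 = 1201.5 Hz.
Third harmonic of the second: 3·398.6 = 1195.8 Hz.
f_beat = |1201.5 − 1195.8| = 5.7 Hz.

5.7 Hz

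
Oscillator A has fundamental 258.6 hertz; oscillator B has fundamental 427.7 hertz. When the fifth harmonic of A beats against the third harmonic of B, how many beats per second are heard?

9.9 Hz

Fifth harmonic of the first: 5·258.6 = 1293.0 Hz.
Third harmonic of the second: 3·427.7 = 1283.1 Hz.
f_beat = |1293.0 − 1283.1| = 9.9 Hz.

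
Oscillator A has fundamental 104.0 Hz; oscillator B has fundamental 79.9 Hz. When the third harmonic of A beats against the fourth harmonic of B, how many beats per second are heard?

Third harmonic of the first: 3·104.0 = 312.0 Hz.
Fourth harmonic of the second: 4·79.9 = 319.6 Hz.
f_beat = |312.0 − 319.6| = 7.6 Hz.

7.6 Hz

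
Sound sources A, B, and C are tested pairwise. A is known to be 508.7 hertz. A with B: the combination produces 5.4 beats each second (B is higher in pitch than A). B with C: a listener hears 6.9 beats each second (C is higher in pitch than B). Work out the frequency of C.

521 Hz

B is above A, so f_B = 508.7 + 5.4 = 514.1 Hz.
C is above B, so f_C = 514.1 + 6.9 = 521 Hz.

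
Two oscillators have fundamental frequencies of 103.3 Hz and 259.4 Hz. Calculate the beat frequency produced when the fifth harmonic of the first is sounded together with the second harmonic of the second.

2.3 Hz

Fifth harmonic of the first: 5·103.3 = 516.5 Hz.
Second harmonic of the second: 2·259.4 = 518.8 Hz.
f_beat = |516.5 − 518.8| = 2.3 Hz.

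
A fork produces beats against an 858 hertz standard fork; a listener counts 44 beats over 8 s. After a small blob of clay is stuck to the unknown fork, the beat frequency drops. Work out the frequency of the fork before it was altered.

Beat frequency = 44/8 = 5.5 Hz.
|f − 858| = 5.5, so the fork was at either 852.5 Hz or 863.5 Hz.
Adding mass to a fork lowers its frequency; the adjustment lowers the fork's frequency.
The beat rate fell, so the adjustment moved the fork toward 858 Hz — it must have started above the reference.

863.5 Hz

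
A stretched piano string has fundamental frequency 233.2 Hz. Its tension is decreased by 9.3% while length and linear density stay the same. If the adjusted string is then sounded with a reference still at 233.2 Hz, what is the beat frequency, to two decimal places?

For a string, f ∝ √T, so the new frequency is 233.2·√0.907 = 222.0916 Hz.
f_beat = |222.0916 − 233.2| = 11.11 Hz.

11.11 Hz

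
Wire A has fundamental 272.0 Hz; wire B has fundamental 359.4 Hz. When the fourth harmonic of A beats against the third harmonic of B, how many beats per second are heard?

Fourth harmonic of the first: 4·272.0 = 1088.0 Hz.
Third harmonic of the second: 3·359.4 = 1078.2 Hz.
f_beat = |1088.0 − 1078.2| = 9.8 Hz.

9.8 Hz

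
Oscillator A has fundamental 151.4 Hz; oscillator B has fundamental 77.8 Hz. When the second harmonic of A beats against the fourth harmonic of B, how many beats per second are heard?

8.4 Hz

Second harmonic of the first: 2·151.4 = 302.8 Hz.
Fourth harmonic of the second: 4·77.8 = 311.2 Hz.
f_beat = |302.8 − 311.2| = 8.4 Hz.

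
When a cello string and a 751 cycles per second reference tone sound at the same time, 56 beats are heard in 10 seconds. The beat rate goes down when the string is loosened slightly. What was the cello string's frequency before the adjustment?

756.6 Hz

Beat frequency = 56/10 = 5.6 Hz.
|f − 751| = 5.6, so the cello string was at either 745.4 Hz or 756.6 Hz.
Reducing tension lowers a string's frequency; the adjustment lowers the cello string's frequency.
The beat rate fell, so the adjustment moved the cello string toward 751 Hz — it must have started above the reference.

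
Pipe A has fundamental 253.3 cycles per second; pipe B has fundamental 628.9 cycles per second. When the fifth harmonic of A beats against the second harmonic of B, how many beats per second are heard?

8.7 Hz

Fifth harmonic of the first: 5·253.3 = 1266.5 Hz.
Second harmonic of the second: 2·628.9 = 1257.8 Hz.
f_beat = |1266.5 − 1257.8| = 8.7 Hz.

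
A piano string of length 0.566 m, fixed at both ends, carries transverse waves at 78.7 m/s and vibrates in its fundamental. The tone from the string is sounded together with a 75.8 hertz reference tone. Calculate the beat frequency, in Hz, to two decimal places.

For a string fixed at both ends, f_n = n·v/(2L) = 1·78.7/(2·0.566) = 69.5230 Hz.
f_beat = |69.5230 − 75.8| = 6.28 Hz.

6.28 Hz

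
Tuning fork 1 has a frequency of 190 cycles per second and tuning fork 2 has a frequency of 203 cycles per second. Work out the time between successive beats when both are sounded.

0.077 s

f_beat = |190 − 203| = 13 Hz.
Beat period T = 1 / f_beat = 1 / 13 s.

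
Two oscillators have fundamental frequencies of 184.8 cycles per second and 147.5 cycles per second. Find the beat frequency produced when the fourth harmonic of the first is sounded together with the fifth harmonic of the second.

Fourth harmonic of the first: 4·184.8 = 739.2 Hz.
Fifth harmonic of the second: 5·147.5 = 737.5 Hz.
f_beat = |739.2 − 737.5| = 1.7 Hz.

1.7 Hz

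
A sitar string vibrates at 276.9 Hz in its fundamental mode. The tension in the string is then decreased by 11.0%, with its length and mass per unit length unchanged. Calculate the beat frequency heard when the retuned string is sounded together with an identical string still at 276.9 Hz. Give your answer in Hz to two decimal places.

15.67 Hz

For a string, f ∝ √T, so the new frequency is 276.9·√0.890 = 261.2269 Hz.
f_beat = |261.2269 − 276.9| = 15.67 Hz.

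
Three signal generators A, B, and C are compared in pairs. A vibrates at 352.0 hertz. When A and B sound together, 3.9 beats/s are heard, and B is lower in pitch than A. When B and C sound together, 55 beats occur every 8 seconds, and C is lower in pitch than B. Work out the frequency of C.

B is below A, so f_B = 352.0 − 3.9 = 348.1 Hz.
B–C: Beat frequency = 55/8 = 6.875 Hz.
C is below B, so f_C = 348.1 − 6.875 = 341.225 Hz.

341.225 Hz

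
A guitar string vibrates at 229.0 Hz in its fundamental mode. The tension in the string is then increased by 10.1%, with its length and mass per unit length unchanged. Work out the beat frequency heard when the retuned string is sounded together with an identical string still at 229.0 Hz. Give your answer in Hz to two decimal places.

11.29 Hz

For a string, f ∝ √T, so the new frequency is 229.0·√1.101 = 240.2864 Hz.
f_beat = |240.2864 − 229.0| = 11.29 Hz.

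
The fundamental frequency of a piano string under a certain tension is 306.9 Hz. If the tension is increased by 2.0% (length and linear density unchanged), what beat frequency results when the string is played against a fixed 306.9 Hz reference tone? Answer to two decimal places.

3.05 Hz

For a string, f ∝ √T, so the new frequency is 306.9·√1.020 = 309.9538 Hz.
f_beat = |309.9538 − 306.9| = 3.05 Hz.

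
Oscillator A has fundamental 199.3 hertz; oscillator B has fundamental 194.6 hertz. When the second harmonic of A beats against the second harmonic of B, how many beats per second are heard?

Second harmonic of the first: 2·199.3 = 398.6 Hz.
Second harmonic of the second: 2·194.6 = 389.2 Hz.
f_beat = |398.6 − 389.2| = 9.4 Hz.

9.4 Hz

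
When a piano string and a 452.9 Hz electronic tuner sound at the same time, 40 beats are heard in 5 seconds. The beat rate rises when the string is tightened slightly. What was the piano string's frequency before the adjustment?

460.9 Hz

Beat frequency = 40/5 = 8 Hz.
|f − 452.9| = 8, so the piano string was at either 444.9 Hz or 460.9 Hz.
Increasing tension raises a string's frequency; the adjustment raises the piano string's frequency.
The beat rate rose, so the adjustment moved the piano string further from 452.9 Hz — it was already above the reference.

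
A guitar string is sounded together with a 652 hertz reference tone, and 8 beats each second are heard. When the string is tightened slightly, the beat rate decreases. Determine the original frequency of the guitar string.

|f − 652| = 8, so the guitar string was at either 644 Hz or 660 Hz.
Increasing tension raises a string's frequency; the adjustment raises the guitar string's frequency.
The beat rate fell, so the adjustment moved the guitar string toward 652 Hz — it must have started below the reference.

644 Hz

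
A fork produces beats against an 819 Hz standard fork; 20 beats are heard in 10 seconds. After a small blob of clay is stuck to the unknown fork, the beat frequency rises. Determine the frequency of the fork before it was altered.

Beat frequency = 20/10 = 2 Hz.
|f − 819| = 2, so the fork was at either 817 Hz or 821 Hz.
Adding mass to a fork lowers its frequency; the adjustment lowers the fork's frequency.
The beat rate rose, so the adjustment moved the fork further from 819 Hz — it was already below the reference.

817 Hz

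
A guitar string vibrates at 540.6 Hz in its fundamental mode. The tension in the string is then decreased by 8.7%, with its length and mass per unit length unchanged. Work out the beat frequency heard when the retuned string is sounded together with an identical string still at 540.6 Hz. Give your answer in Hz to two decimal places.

24.05 Hz

For a string, f ∝ √T, so the new frequency is 540.6·√0.913 = 516.5489 Hz.
f_beat = |516.5489 − 540.6| = 24.05 Hz.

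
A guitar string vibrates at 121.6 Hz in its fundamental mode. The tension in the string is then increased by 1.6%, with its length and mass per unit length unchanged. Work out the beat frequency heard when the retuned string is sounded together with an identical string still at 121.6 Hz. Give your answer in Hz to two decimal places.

For a string, f ∝ √T, so the new frequency is 121.6·√1.016 = 122.5689 Hz.
f_beat = |122.5689 − 121.6| = 0.97 Hz.

0.97 Hz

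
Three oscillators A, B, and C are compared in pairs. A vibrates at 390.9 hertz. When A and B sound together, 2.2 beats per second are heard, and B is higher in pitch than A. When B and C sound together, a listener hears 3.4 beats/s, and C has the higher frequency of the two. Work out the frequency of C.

B is above A, so f_B = 390.9 + 2.2 = 393.1 Hz.
C is above B, so f_C = 393.1 + 3.4 = 396.5 Hz.

396.5 Hz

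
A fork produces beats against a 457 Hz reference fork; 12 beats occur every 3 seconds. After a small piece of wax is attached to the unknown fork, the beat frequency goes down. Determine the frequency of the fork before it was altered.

461 Hz

Beat frequency = 12/3 = 4 Hz.
|f − 457| = 4, so the fork was at either 453 Hz or 461 Hz.
Loading a fork with wax lowers its frequency; the adjustment lowers the fork's frequency.
The beat rate fell, so the adjustment moved the fork toward 457 Hz — it must have started above the reference.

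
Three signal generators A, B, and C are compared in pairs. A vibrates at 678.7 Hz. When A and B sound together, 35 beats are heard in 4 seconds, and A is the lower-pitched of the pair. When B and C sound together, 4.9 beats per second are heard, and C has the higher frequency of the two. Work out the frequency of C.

692.35 Hz

A–B: Beat frequency = 35/4 = 8.75 Hz.
B is above A, so f_B = 678.7 + 8.75 = 687.45 Hz.
C is above B, so f_C = 687.45 + 4.9 = 692.35 Hz.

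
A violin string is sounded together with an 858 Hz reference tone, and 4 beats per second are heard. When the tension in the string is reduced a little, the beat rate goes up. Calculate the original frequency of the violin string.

854 Hz

|f − 858| = 4, so the violin string was at either 854 Hz or 862 Hz.
Lower tension means lower frequency; the adjustment lowers the violin string's frequency.
The beat rate rose, so the adjustment moved the violin string further from 858 Hz — it was already below the reference.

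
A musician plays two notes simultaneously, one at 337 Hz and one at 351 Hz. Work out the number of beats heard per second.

14 Hz

Beats arise from superposition of two nearby frequencies; the beat rate is |f₁ − f₂|.
|337 − 351| = 14 Hz.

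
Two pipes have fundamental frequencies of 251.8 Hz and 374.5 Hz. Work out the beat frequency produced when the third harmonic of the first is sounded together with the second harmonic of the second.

Third harmonic of the first: 3·251.8 = 755.4 Hz.
Second harmonic of the second: 2·374.5 = 749.0 Hz.
f_beat = |755.4 − 749.0| = 6.4 Hz.

6.4 Hz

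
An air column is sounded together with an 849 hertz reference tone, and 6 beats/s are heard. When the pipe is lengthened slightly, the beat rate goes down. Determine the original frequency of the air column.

855 Hz

|f − 849| = 6, so the air column was at either 843 Hz or 855 Hz.
A longer pipe has a lower fundamental; the adjustment lowers the air column's frequency.
The beat rate fell, so the adjustment moved the air column toward 849 Hz — it must have started above the reference.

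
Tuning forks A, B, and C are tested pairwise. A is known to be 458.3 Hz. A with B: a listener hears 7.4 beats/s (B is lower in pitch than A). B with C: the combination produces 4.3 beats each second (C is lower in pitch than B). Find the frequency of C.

B is below A, so f_B = 458.3 − 7.4 = 450.9 Hz.
C is below B, so f_C = 450.9 − 4.3 = 446.6 Hz.

446.6 Hz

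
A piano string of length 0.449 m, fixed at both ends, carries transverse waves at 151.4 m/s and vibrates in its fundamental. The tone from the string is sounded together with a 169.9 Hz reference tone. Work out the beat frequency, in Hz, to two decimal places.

1.30 Hz

For a string fixed at both ends, f_n = n·v/(2L) = 1·151.4/(2·0.449) = 168.5969 Hz.
f_beat = |168.5969 − 169.9| = 1.30 Hz.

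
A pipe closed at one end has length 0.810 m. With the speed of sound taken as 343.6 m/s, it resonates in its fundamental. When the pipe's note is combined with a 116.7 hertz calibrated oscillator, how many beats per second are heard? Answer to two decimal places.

Closed pipe (odd harmonics): f_n = n·v/(4L) = 1·343.6/(4·0.810) = 106.0494 Hz.
f_beat = |106.0494 − 116.7| = 10.65 Hz.

10.65 Hz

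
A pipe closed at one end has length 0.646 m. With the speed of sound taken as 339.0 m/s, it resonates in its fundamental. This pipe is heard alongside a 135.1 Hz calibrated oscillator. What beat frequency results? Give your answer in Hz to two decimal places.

Closed pipe (odd harmonics): f_n = n·v/(4L) = 1·339.0/(4·0.646) = 131.1920 Hz.
f_beat = |131.1920 − 135.1| = 3.91 Hz.

3.91 Hz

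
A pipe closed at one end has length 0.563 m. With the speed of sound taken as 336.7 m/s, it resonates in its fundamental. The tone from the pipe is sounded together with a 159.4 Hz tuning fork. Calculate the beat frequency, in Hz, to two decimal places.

9.89 Hz

Closed pipe (odd harmonics): f_n = n·v/(4L) = 1·336.7/(4·0.563) = 149.5115 Hz.
f_beat = |149.5115 − 159.4| = 9.89 Hz.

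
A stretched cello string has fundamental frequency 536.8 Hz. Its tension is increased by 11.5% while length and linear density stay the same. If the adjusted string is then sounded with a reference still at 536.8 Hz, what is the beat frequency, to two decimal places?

30.03 Hz

For a string, f ∝ √T, so the new frequency is 536.8·√1.115 = 566.8262 Hz.
f_beat = |566.8262 − 536.8| = 30.03 Hz.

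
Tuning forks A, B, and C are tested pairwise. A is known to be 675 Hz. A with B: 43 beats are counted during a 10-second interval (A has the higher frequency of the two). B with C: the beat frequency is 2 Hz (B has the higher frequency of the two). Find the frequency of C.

668.7 Hz

A–B: Beat frequency = 43/10 = 4.3 Hz.
B is below A, so f_B = 675 − 4.3 = 670.7 Hz.
C is below B, so f_C = 670.7 − 2 = 668.7 Hz.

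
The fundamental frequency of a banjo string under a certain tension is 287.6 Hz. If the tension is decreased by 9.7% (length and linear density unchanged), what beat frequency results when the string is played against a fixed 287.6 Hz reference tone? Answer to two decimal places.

For a string, f ∝ √T, so the new frequency is 287.6·√0.903 = 273.2957 Hz.
f_beat = |273.2957 − 287.6| = 14.30 Hz.

14.30 Hz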